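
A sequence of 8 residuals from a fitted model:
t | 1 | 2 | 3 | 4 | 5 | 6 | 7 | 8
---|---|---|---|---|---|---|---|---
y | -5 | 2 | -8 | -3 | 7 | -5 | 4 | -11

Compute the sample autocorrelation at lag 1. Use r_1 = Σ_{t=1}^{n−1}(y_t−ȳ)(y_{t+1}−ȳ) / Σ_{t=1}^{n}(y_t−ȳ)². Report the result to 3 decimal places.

Mean ȳ = (-5 + 2 − 8 − 3 + 7 − 5 + 4 − 11)/8 = -2.3750
Deviations from mean: -2.6250, 4.3750, -5.6250, -0.6250, 9.3750, -2.6250, 6.3750, -8.6250
Σ(y_t−ȳ)(y_{t+1}−ȳ) = (-11.4844) + (-24.6094) + (3.5156) + (-5.8594) + (-24.6094) + (-16.7344) + (-54.9844) = -134.7656
Denominator Σ(y_t−ȳ)² = 267.8750
r_1 = -134.7656 / 267.8750 = -0.503

-0.503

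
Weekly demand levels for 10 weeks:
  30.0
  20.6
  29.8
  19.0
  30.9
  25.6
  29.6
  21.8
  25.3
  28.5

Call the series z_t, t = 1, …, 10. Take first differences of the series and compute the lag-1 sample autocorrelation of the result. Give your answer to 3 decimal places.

-0.797

First differences Δz: -9.4, 9.2, -10.8, 11.9, -5.3, 4.0, -7.8, 3.5, 3.2
Mean of differences = -0.1667
Numerator Σ(Δz_t−Δz̄)(Δz_{t+1}−Δz̄) = -445.1744
Denominator Σ(Δz_t−Δz̄)² = 558.4200
r_1(Δz) = -445.1744 / 558.4200 = -0.797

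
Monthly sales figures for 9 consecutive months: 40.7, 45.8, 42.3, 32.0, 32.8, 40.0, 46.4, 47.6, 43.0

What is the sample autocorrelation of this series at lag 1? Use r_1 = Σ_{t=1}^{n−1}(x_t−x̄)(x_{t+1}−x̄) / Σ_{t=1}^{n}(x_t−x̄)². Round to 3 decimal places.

Mean x̄ = (40.7 + 45.8 + 42.3 + 32.0 + 32.8 + 40.0 + 46.4 + 47.6 + 43.0)/9 = 41.1778
Numerator Σ_{t=1}^{8}(x_t−x̄)(x_{t+1}−x̄) = 118.5262
Denominator Σ(x_t−x̄)² = 250.4956
r_1 = 118.5262 / 250.4956 = 0.473

0.473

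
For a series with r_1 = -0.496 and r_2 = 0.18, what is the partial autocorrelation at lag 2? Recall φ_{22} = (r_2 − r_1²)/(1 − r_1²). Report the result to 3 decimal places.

φ_{22} = (r_2 − r_1²) / (1 − r_1²)
r_1² = (-0.496)² = 0.246016
Numerator = 0.18 − 0.2460 = -0.0660; denominator = 1 − 0.2460 = 0.7540
φ_{22} = -0.0660 / 0.7540 = -0.088

-0.088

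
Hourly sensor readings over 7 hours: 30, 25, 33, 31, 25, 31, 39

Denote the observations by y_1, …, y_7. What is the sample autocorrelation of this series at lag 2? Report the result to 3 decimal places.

-0.459

Mean ȳ = (30 + 25 + 33 + 31 + 25 + 31 + 39)/7 = 30.5714
Deviations from mean: -0.5714, -5.5714, 2.4286, 0.4286, -5.5714, 0.4286, 8.4286
Numerator Σ_{t=1}^{5}(y_t−ȳ)(y_{t+2}−ȳ) = -64.0816
Denominator Σ(y_t−ȳ)² = 139.7143
r_2 = -64.0816 / 139.7143 = -0.459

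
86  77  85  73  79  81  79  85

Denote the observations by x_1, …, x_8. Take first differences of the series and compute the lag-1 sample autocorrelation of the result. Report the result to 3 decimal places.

First differences Δx: -9, 8, -12, 6, 2, -2, 6
Mean of differences = -0.1429
Numerator Σ(Δx_t−Δx̄)(Δx_{t+1}−Δx̄) = -243.7347
Denominator Σ(Δx_t−Δx̄)² = 368.8571
r_1(Δx) = -243.7347 / 368.8571 = -0.661

-0.661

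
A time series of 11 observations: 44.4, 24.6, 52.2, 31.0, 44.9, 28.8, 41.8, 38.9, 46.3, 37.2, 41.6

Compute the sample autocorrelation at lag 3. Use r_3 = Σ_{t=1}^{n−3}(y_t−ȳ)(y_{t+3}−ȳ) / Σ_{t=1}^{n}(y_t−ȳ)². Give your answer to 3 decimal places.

Mean ȳ = (44.4 + 24.6 + 52.2 + 31.0 + 44.9 + 28.8 + 41.8 + 38.9 + 46.3 + 37.2 + 41.6)/11 = 39.2455
Numerator Σ_{t=1}^{8}(y_t−ȳ)(y_{t+3}−ȳ) = -363.3744
Denominator Σ(y_t−ȳ)² = 684.0873
r_3 = -363.3744 / 684.0873 = -0.531

-0.531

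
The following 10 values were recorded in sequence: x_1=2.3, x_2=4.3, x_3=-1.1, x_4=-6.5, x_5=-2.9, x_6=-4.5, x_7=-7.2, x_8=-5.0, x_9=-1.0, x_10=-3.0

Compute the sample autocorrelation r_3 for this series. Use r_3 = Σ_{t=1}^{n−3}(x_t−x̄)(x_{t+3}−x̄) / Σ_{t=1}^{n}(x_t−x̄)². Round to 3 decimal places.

Mean x̄ = (2.3 + 4.3 − 1.1 − 6.5 − 2.9 − 4.5 − 7.2 − 5.0 − 1.0 − 3.0)/10 = -2.4600
Numerator Σ_{t=1}^{7}(x_t−x̄)(x_{t+3}−x̄) = -5.1308
Denominator Σ(x_t−x̄)² = 122.2240
r_3 = -5.1308 / 122.2240 = -0.042

-0.042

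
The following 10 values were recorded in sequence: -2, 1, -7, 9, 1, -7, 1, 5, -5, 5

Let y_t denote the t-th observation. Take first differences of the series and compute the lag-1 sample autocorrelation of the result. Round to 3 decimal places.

First differences Δy: 3, -8, 16, -8, -8, 8, 4, -10, 10
Mean of differences = 0.7778
Numerator Σ(Δy_t−Δȳ)(Δy_{t+1}−Δȳ) = -383.9383
Denominator Σ(Δy_t−Δȳ)² = 731.5556
r_1(Δy) = -383.9383 / 731.5556 = -0.525

-0.525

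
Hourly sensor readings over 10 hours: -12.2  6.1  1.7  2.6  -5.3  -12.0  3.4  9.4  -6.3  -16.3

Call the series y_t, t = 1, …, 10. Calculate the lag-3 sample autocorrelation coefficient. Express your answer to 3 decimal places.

-0.236

Mean ȳ = (-12.2 + 6.1 + 1.7 + 2.6 − 5.3 − 12.0 + 3.4 + 9.4 − 6.3 − 16.3)/10 = -2.8900
Σ(y_t−ȳ)(y_{t+3}−ȳ) = (-51.1119) + (-21.6659) + (-41.8149) + (34.5321) + (-29.6189) + (31.0651) + (-84.3489) = -162.9633
Denominator Σ(y_t−ȳ)² = 689.5690
r_3 = -162.9633 / 689.5690 = -0.236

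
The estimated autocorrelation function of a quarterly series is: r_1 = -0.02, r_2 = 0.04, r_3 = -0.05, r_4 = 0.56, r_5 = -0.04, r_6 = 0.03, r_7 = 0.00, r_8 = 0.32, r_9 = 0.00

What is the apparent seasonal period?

4

The largest autocorrelation is r_4 = 0.56, with a weaker echo at lag 8 (0.32); the remaining lags stay at or below 0.04.
The dominant spike at lag 4 indicates a seasonal period of 4.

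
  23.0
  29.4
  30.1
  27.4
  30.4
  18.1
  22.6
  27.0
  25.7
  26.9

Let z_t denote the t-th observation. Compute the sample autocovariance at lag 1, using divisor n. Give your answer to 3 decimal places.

Mean z̄ = (23.0 + 29.4 + 30.1 + 27.4 + 30.4 + 18.1 + 22.6 + 27.0 + 25.7 + 26.9)/10 = 26.0600
Σ_{t=1}^{9}(z_t−z̄)(z_{t+1}−z̄) = 3.6044
γ_1 = 3.6044 / 10 = 0.360

0.360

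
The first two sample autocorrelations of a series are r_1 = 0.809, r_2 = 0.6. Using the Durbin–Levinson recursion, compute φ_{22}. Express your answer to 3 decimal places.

φ_{22} = (r_2 − r_1²) / (1 − r_1²)
r_1² = (0.809)² = 0.654481
Numerator = 0.6 − 0.6545 = -0.0545; denominator = 1 − 0.6545 = 0.3455
φ_{22} = -0.0545 / 0.3455 = -0.158

-0.158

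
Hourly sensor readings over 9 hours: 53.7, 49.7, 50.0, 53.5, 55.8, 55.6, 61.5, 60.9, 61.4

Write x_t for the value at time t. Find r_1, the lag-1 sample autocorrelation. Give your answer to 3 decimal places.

0.692

Mean x̄ = (53.7 + 49.7 + 50.0 + 53.5 + 55.8 + 55.6 + 61.5 + 60.9 + 61.4)/9 = 55.7889
Numerator Σ_{t=1}^{8}(x_t−x̄)(x_{t+1}−x̄) = 117.9799
Denominator Σ(x_t−x̄)² = 170.4489
r_1 = 117.9799 / 170.4489 = 0.692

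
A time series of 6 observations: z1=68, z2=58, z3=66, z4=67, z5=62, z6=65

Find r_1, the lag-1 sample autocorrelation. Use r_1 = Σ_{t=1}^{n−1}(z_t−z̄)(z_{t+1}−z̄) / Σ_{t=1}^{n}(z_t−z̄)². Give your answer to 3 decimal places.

Mean z̄ = (68 + 58 + 66 + 67 + 62 + 65)/6 = 64.3333
Numerator Σ_{t=1}^{5}(z_t−z̄)(z_{t+1}−z̄) = -37.1111
Denominator Σ(z_t−z̄)² = 69.3333
r_1 = -37.1111 / 69.3333 = -0.535

-0.535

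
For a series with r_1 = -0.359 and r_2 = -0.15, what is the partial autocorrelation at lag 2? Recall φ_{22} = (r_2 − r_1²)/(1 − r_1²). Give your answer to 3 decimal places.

-0.320

φ_{22} = (r_2 − r_1²) / (1 − r_1²)
r_1² = (-0.359)² = 0.128881
Numerator = -0.15 − 0.1289 = -0.2789; denominator = 1 − 0.1289 = 0.8711
φ_{22} = -0.2789 / 0.8711 = -0.320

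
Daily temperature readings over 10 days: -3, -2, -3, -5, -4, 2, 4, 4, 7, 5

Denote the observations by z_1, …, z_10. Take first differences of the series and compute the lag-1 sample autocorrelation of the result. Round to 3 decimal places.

First differences Δz: 1, -1, -2, 1, 6, 2, 0, 3, -2
Mean of differences = 0.8889
Numerator Σ(Δz_t−Δz̄)(Δz_{t+1}−Δz̄) = 2.2099
Denominator Σ(Δz_t−Δz̄)² = 52.8889
r_1(Δz) = 2.2099 / 52.8889 = 0.042

0.042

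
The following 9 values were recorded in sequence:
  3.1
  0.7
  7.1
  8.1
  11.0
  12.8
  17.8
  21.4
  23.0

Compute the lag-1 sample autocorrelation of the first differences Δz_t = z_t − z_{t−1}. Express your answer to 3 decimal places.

-0.511

First differences Δz: -2.4, 6.4, 1.0, 2.9, 1.8, 5.0, 3.6, 1.6
Mean of differences = 2.4875
Numerator Σ(Δz_t−Δz̄)(Δz_{t+1}−Δz̄) = -25.7589
Denominator Σ(Δz_t−Δz̄)² = 50.3888
r_1(Δz) = -25.7589 / 50.3888 = -0.511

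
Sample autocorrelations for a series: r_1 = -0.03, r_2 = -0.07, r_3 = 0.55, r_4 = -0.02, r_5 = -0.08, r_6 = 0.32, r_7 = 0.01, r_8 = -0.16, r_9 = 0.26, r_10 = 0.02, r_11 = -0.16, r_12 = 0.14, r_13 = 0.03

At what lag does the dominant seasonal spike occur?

3

The largest autocorrelation is r_3 = 0.55, with weaker echoes at lags 6 (0.32) and 9 (0.26); the remaining lags stay at or below 0.14.
The dominant spike at lag 3 indicates a seasonal period of 3.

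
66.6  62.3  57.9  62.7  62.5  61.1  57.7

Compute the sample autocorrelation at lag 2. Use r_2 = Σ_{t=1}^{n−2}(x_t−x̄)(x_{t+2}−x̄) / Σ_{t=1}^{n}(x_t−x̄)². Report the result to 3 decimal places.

Mean x̄ = (66.6 + 62.3 + 57.9 + 62.7 + 62.5 + 61.1 + 57.7)/7 = 61.5429
Numerator Σ_{t=1}^{5}(x_t−x̄)(x_{t+2}−x̄) = -25.2237
Denominator Σ(x_t−x̄)² = 56.6371
r_2 = -25.2237 / 56.6371 = -0.445

-0.445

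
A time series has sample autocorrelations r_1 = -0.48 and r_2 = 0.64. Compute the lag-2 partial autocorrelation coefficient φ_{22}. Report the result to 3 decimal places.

φ_{22} = (r_2 − r_1²) / (1 − r_1²)
r_1² = (-0.48)² = 0.2304
Numerator = 0.64 − 0.2304 = 0.4096; denominator = 1 − 0.2304 = 0.7696
φ_{22} = 0.4096 / 0.7696 = 0.532

0.532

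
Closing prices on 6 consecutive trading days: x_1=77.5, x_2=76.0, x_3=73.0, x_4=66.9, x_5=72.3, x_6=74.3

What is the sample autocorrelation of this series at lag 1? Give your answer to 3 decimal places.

Mean x̄ = (77.5 + 76.0 + 73.0 + 66.9 + 72.3 + 74.3)/6 = 73.3333
Numerator Σ_{t=1}^{5}(x_t−x̄)(x_{t+1}−x̄) = 18.0156
Denominator Σ(x_t−x̄)² = 67.9733
r_1 = 18.0156 / 67.9733 = 0.265

0.265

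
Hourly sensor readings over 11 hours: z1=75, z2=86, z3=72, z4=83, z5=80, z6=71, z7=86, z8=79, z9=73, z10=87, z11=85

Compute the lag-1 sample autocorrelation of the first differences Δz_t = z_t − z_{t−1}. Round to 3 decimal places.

First differences Δz: 11, -14, 11, -3, -9, 15, -7, -6, 14, -2
Mean of differences = 1.0000
Numerator Σ(Δz_t−Δz̄)(Δz_{t+1}−Δz̄) = -626.0000
Denominator Σ(Δz_t−Δz̄)² = 1028.0000
r_1(Δz) = -626.0000 / 1028.0000 = -0.609

-0.609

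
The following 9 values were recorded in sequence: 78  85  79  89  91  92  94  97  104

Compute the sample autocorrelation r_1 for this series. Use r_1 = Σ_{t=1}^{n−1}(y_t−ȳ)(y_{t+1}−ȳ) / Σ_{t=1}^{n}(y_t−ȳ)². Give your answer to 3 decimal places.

0.468

Mean ȳ = (78 + 85 + 79 + 89 + 91 + 92 + 94 + 97 + 104)/9 = 89.8889
Numerator Σ_{t=1}^{8}(y_t−ȳ)(y_{t+1}−ȳ) = 260.6543
Denominator Σ(y_t−ȳ)² = 556.8889
r_1 = 260.6543 / 556.8889 = 0.468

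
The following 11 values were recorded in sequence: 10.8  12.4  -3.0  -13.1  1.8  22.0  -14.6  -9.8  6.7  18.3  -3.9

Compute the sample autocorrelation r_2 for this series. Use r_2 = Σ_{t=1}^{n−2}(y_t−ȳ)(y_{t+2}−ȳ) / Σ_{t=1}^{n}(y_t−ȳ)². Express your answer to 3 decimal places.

Mean ȳ = (10.8 + 12.4 − 3.0 − 13.1 + 1.8 + 22.0 − 14.6 − 9.8 + 6.7 + 18.3 − 3.9)/11 = 2.5091
Numerator Σ_{t=1}^{9}(y_t−ȳ)(y_{t+2}−ȳ) = -1021.1102
Denominator Σ(y_t−ȳ)² = 1573.1891
r_2 = -1021.1102 / 1573.1891 = -0.649

-0.649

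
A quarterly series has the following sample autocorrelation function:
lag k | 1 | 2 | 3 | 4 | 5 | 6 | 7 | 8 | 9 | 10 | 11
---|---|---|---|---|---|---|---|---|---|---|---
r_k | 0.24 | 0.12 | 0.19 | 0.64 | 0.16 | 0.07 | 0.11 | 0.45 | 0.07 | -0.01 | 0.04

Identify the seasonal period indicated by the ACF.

4

The largest autocorrelation is r_4 = 0.64, with a weaker echo at lag 8 (0.45); the remaining lags stay at or below 0.24. The elevated value at lag 1 (0.24), dropping to 0.12 at lag 2, reflects decaying short-term dependence rather than seasonality.
The dominant spike at lag 4 indicates a seasonal period of 4.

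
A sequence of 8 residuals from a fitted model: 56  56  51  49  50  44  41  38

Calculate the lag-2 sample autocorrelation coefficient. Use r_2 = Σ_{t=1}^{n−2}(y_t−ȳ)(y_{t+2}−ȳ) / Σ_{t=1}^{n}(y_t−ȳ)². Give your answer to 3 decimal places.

0.195

Mean ȳ = (56 + 56 + 51 + 49 + 50 + 44 + 41 + 38)/8 = 48.1250
Deviations from mean: 7.8750, 7.8750, 2.8750, 0.8750, 1.8750, -4.1250, -7.1250, -10.1250
Numerator Σ_{t=1}^{6}(y_t−ȳ)(y_{t+2}−ȳ) = 59.7188
Denominator Σ(y_t−ȳ)² = 306.8750
r_2 = 59.7188 / 306.8750 = 0.195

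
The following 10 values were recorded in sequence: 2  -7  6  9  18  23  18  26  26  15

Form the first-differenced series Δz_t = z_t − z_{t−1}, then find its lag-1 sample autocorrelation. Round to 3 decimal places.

First differences Δz: -9, 13, 3, 9, 5, -5, 8, 0, -11
Mean of differences = 1.4444
Numerator Σ(Δz_t−Δz̄)(Δz_{t+1}−Δz̄) = -120.7531
Denominator Σ(Δz_t−Δz̄)² = 556.2222
r_1(Δz) = -120.7531 / 556.2222 = -0.217

-0.217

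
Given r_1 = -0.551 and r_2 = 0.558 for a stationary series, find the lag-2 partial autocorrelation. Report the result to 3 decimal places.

φ_{22} = (r_2 − r_1²) / (1 − r_1²)
r_1² = (-0.551)² = 0.303601
Numerator = 0.558 − 0.3036 = 0.2544; denominator = 1 − 0.3036 = 0.6964
φ_{22} = 0.2544 / 0.6964 = 0.365

0.365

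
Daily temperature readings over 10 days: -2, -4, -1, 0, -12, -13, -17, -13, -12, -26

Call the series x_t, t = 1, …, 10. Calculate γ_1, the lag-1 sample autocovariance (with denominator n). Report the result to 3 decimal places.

Mean x̄ = (-2 − 4 − 1 + 0 − 12 − 13 − 17 − 13 − 12 − 26)/10 = -10.0000
Σ_{t=1}^{9}(x_t−x̄)(x_{t+1}−x̄) = 258.0000
γ_1 = 258.0000 / 10 = 25.800

25.800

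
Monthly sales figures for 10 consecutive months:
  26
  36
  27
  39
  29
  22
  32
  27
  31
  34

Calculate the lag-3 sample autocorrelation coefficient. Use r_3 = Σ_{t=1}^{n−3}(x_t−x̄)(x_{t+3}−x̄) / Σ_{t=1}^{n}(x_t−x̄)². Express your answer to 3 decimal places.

Mean x̄ = (26 + 36 + 27 + 39 + 29 + 22 + 32 + 27 + 31 + 34)/10 = 30.3000
Σ(x_t−x̄)(x_{t+3}−x̄) = (-37.4100) + (-7.4100) + (27.3900) + (14.7900) + (4.2900) + (-5.8100) + (6.2900) = 2.1300
Denominator Σ(x_t−x̄)² = 236.1000
r_3 = 2.1300 / 236.1000 = 0.009

0.009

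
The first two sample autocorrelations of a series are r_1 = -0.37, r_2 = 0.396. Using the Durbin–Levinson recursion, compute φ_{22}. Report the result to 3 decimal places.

φ_{22} = (r_2 − r_1²) / (1 − r_1²)
r_1² = (-0.37)² = 0.1369
Numerator = 0.396 − 0.1369 = 0.2591; denominator = 1 − 0.1369 = 0.8631
φ_{22} = 0.2591 / 0.8631 = 0.300

0.300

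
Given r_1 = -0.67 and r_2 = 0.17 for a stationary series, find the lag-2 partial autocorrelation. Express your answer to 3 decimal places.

φ_{22} = (r_2 − r_1²) / (1 − r_1²)
r_1² = (-0.67)² = 0.4489
Numerator = 0.17 − 0.4489 = -0.2789; denominator = 1 − 0.4489 = 0.5511
φ_{22} = -0.2789 / 0.5511 = -0.506

-0.506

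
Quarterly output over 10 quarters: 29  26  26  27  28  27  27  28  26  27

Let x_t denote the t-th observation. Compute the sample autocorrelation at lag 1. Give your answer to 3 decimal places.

Mean x̄ = (29 + 26 + 26 + 27 + 28 + 27 + 27 + 28 + 26 + 27)/10 = 27.1000
Numerator Σ_{t=1}^{9}(x_t−x̄)(x_{t+1}−x̄) = -1.9100
Denominator Σ(x_t−x̄)² = 8.9000
r_1 = -1.9100 / 8.9000 = -0.215

-0.215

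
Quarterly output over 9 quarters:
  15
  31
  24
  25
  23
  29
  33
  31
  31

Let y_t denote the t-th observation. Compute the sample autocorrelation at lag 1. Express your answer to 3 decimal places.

-0.005

Mean ȳ = (15 + 31 + 24 + 25 + 23 + 29 + 33 + 31 + 31)/9 = 26.8889
Numerator Σ_{t=1}^{8}(y_t−ȳ)(y_{t+1}−ȳ) = -1.2346
Denominator Σ(y_t−ȳ)² = 260.8889
r_1 = -1.2346 / 260.8889 = -0.005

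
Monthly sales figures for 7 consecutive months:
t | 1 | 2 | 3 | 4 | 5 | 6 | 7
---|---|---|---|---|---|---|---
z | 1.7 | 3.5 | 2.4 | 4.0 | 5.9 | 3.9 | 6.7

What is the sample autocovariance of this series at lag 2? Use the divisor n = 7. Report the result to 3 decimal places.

0.824

Mean z̄ = (1.7 + 3.5 + 2.4 + 4.0 + 5.9 + 3.9 + 6.7)/7 = 4.0143
Σ_{t=1}^{5}(z_t−z̄)(z_{t+2}−z̄) = 5.7653
γ_2 = 5.7653 / 7 = 0.824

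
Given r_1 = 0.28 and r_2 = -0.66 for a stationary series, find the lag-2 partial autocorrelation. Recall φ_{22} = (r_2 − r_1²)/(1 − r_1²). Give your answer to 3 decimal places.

-0.801

φ_{22} = (r_2 − r_1²) / (1 − r_1²)
r_1² = (0.28)² = 0.0784
Numerator = -0.66 − 0.0784 = -0.7384; denominator = 1 − 0.0784 = 0.9216
φ_{22} = -0.7384 / 0.9216 = -0.801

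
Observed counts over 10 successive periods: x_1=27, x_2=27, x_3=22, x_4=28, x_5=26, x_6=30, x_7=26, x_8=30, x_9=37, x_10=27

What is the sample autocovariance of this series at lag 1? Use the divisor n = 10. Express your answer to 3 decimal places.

0.400

Mean x̄ = (27 + 27 + 22 + 28 + 26 + 30 + 26 + 30 + 37 + 27)/10 = 28.0000
Σ_{t=1}^{9}(x_t−x̄)(x_{t+1}−x̄) = 4.0000
γ_1 = 4.0000 / 10 = 0.400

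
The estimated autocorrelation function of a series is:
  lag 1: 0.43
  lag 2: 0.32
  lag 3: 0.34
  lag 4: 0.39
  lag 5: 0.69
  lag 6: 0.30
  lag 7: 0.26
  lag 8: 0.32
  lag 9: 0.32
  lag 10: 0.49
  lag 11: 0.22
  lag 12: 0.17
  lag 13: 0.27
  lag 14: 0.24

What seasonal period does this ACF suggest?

The largest autocorrelation is r_5 = 0.69, with a weaker echo at lag 10 (0.49); the remaining lags stay at or below 0.43. The elevated value at lag 1 (0.43), dropping to 0.32 at lag 2, reflects decaying short-term dependence rather than seasonality.
The dominant spike at lag 5 indicates a seasonal period of 5.

5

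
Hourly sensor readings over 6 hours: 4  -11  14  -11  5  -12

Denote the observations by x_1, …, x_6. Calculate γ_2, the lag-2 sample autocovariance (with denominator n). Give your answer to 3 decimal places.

Mean x̄ = (4 − 11 + 14 − 11 + 5 − 12)/6 = -1.8333
Deviations: 5.8333, -9.1667, 15.8333, -9.1667, 6.8333, -10.1667
Σ_{t=1}^{4}(x_t−x̄)(x_{t+2}−x̄) = 377.7778
γ_2 = 377.7778 / 6 = 62.963

62.963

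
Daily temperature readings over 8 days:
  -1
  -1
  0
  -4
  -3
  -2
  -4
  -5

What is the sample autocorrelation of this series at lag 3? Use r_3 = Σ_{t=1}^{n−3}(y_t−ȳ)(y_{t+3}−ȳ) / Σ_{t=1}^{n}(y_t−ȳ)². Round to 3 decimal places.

0.080

Mean ȳ = (-1 − 1 + 0 − 4 − 3 − 2 − 4 − 5)/8 = -2.5000
Deviations from mean: 1.5000, 1.5000, 2.5000, -1.5000, -0.5000, 0.5000, -1.5000, -2.5000
Σ(y_t−ȳ)(y_{t+3}−ȳ) = (-2.2500) + (-0.7500) + (1.2500) + (2.2500) + (1.2500) = 1.7500
Denominator Σ(y_t−ȳ)² = 22.0000
r_3 = 1.7500 / 22.0000 = 0.080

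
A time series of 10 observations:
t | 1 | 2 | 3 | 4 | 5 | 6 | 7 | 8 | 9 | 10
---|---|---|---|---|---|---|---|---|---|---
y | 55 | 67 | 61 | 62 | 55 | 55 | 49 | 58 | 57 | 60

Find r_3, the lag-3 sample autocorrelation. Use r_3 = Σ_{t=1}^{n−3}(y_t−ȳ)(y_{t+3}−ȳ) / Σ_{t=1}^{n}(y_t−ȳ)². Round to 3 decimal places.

Mean ȳ = (55 + 67 + 61 + 62 + 55 + 55 + 49 + 58 + 57 + 60)/10 = 57.9000
Σ(y_t−ȳ)(y_{t+3}−ȳ) = (-11.8900) + (-26.3900) + (-8.9900) + (-36.4900) + (-0.2900) + (2.6100) + (-18.6900) = -100.1300
Denominator Σ(y_t−ȳ)² = 218.9000
r_3 = -100.1300 / 218.9000 = -0.457

-0.457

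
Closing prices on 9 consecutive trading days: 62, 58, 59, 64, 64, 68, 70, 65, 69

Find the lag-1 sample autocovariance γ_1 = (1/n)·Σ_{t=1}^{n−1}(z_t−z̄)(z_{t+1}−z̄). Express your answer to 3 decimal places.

8.543

Mean z̄ = (62 + 58 + 59 + 64 + 64 + 68 + 70 + 65 + 69)/9 = 64.3333
Σ_{t=1}^{8}(z_t−z̄)(z_{t+1}−z̄) = 76.8889
γ_1 = 76.8889 / 9 = 8.543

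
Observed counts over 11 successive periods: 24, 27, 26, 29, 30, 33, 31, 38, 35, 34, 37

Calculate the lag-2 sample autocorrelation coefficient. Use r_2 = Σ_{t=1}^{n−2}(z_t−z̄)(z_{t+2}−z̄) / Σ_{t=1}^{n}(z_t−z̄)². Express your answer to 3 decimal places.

0.487

Mean z̄ = (24 + 27 + 26 + 29 + 30 + 33 + 31 + 38 + 35 + 34 + 37)/11 = 31.2727
Numerator Σ_{t=1}^{9}(z_t−z̄)(z_{t+2}−z̄) = 101.4876
Denominator Σ(z_t−z̄)² = 208.1818
r_2 = 101.4876 / 208.1818 = 0.487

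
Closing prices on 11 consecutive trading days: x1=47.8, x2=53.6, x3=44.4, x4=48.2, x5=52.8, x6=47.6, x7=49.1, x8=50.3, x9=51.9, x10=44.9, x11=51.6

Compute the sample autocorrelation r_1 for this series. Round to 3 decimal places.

-0.543

Mean x̄ = (47.8 + 53.6 + 44.4 + 48.2 + 52.8 + 47.6 + 49.1 + 50.3 + 51.9 + 44.9 + 51.6)/11 = 49.2909
Numerator Σ_{t=1}^{10}(x_t−x̄)(x_{t+1}−x̄) = -50.7583
Denominator Σ(x_t−x̄)² = 93.5491
r_1 = -50.7583 / 93.5491 = -0.543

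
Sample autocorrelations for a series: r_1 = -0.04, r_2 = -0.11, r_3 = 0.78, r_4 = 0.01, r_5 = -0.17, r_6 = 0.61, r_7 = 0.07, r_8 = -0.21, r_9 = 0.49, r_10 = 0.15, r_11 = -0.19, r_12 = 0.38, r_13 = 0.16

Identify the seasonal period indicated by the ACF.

3

The largest autocorrelation is r_3 = 0.78, with weaker echoes at lags 6 (0.61), 9 (0.49) and 12 (0.38); the remaining lags stay at or below 0.16.
The dominant spike at lag 3 indicates a seasonal period of 3.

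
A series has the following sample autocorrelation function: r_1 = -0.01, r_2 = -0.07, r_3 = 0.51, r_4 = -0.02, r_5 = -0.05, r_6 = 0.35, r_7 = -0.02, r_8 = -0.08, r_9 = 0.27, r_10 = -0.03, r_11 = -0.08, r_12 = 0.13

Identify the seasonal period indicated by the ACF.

3

The largest autocorrelation is r_3 = 0.51, with weaker echoes at lags 6 (0.35) and 9 (0.27); the remaining lags stay at or below 0.13.
The dominant spike at lag 3 indicates a seasonal period of 3.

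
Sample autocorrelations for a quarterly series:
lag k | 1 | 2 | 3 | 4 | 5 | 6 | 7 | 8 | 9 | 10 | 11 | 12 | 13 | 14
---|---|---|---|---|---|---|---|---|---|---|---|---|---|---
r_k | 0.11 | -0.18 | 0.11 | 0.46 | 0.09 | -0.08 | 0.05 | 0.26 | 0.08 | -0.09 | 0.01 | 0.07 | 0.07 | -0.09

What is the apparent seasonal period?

The largest autocorrelation is r_4 = 0.46, with a weaker echo at lag 8 (0.26); the remaining lags stay at or below 0.11.
The dominant spike at lag 4 indicates a seasonal period of 4.

4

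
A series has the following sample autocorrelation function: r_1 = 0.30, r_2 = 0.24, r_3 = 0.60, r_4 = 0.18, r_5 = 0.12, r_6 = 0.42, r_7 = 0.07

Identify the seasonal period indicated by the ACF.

The largest autocorrelation is r_3 = 0.60, with a weaker echo at lag 6 (0.42); the remaining lags stay at or below 0.30. The elevated value at lag 1 (0.30), dropping to 0.24 at lag 2, reflects decaying short-term dependence rather than seasonality.
The dominant spike at lag 3 indicates a seasonal period of 3.

3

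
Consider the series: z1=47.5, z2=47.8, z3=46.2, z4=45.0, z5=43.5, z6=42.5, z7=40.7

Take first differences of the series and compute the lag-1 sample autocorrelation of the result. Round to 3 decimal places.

-0.261

First differences Δz: 0.3, -1.6, -1.2, -1.5, -1.0, -1.8
Mean of differences = -1.1333
Numerator Σ(Δz_t−Δz̄)(Δz_{t+1}−Δz̄) = -0.7511
Denominator Σ(Δz_t−Δz̄)² = 2.8733
r_1(Δz) = -0.7511 / 2.8733 = -0.261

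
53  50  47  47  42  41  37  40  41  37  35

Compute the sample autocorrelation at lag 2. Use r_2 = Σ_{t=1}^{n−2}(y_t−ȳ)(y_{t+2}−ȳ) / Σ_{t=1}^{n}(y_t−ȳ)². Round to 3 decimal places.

Mean ȳ = (53 + 50 + 47 + 47 + 42 + 41 + 37 + 40 + 41 + 37 + 35)/11 = 42.7273
Numerator Σ_{t=1}^{9}(y_t−ȳ)(y_{t+2}−ȳ) = 112.2149
Denominator Σ(y_t−ȳ)² = 334.1818
r_2 = 112.2149 / 334.1818 = 0.336

0.336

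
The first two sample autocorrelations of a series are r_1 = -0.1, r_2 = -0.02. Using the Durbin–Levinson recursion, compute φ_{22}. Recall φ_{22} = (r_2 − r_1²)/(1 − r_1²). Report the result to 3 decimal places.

-0.030

φ_{22} = (r_2 − r_1²) / (1 − r_1²)
r_1² = (-0.1)² = 0.01
Numerator = -0.02 − 0.0100 = -0.0300; denominator = 1 − 0.0100 = 0.9900
φ_{22} = -0.0300 / 0.9900 = -0.030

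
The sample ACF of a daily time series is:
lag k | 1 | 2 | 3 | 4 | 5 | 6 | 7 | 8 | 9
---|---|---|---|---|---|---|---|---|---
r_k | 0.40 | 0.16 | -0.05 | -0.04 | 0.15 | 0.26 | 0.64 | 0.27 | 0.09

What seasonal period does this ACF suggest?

7

The largest autocorrelation is r_7 = 0.64; the remaining lags stay at or below 0.40. The elevated value at lag 1 (0.40), dropping to 0.16 at lag 2, reflects decaying short-term dependence rather than seasonality.
The dominant spike at lag 7 indicates a seasonal period of 7.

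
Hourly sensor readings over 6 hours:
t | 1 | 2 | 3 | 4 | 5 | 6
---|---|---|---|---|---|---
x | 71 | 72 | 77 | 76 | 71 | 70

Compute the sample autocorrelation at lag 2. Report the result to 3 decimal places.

-0.628

Mean x̄ = (71 + 72 + 77 + 76 + 71 + 70)/6 = 72.8333
Deviations from mean: -1.8333, -0.8333, 4.1667, 3.1667, -1.8333, -2.8333
Σ(x_t−x̄)(x_{t+2}−x̄) = (-7.6389) + (-2.6389) + (-7.6389) + (-8.9722) = -26.8889
Denominator Σ(x_t−x̄)² = 42.8333
r_2 = -26.8889 / 42.8333 = -0.628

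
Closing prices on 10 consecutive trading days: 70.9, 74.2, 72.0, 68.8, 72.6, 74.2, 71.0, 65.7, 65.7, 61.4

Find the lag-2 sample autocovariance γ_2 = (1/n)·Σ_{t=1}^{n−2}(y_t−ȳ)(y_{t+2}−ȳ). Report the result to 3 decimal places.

1.540

Mean ȳ = (70.9 + 74.2 + 72.0 + 68.8 + 72.6 + 74.2 + 71.0 + 65.7 + 65.7 + 61.4)/10 = 69.6500
Σ_{t=1}^{8}(y_t−ȳ)(y_{t+2}−ȳ) = 15.4000
γ_2 = 15.4000 / 10 = 1.540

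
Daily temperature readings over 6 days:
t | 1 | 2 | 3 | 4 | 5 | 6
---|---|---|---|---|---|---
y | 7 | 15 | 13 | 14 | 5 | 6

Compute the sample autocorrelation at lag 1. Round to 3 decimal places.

0.120

Mean ȳ = (7 + 15 + 13 + 14 + 5 + 6)/6 = 10.0000
Deviations from mean: -3.0000, 5.0000, 3.0000, 4.0000, -5.0000, -4.0000
Σ(y_t−ȳ)(y_{t+1}−ȳ) = (-15.0000) + (15.0000) + (12.0000) + (-20.0000) + (20.0000) = 12.0000
Denominator Σ(y_t−ȳ)² = 100.0000
r_1 = 12.0000 / 100.0000 = 0.120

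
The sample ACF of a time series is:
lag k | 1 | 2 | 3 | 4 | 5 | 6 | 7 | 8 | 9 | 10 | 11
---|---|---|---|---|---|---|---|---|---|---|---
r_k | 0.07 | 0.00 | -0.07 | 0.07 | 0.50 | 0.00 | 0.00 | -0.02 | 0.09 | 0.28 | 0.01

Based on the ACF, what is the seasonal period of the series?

The largest autocorrelation is r_5 = 0.50, with a weaker echo at lag 10 (0.28); the remaining lags stay at or below 0.09.
The dominant spike at lag 5 indicates a seasonal period of 5.

5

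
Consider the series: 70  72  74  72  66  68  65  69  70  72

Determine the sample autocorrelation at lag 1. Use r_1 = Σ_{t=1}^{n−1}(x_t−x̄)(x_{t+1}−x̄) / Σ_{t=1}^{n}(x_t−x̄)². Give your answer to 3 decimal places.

0.410

Mean x̄ = (70 + 72 + 74 + 72 + 66 + 68 + 65 + 69 + 70 + 72)/10 = 69.8000
Numerator Σ_{t=1}^{9}(x_t−x̄)(x_{t+1}−x̄) = 30.1600
Denominator Σ(x_t−x̄)² = 73.6000
r_1 = 30.1600 / 73.6000 = 0.410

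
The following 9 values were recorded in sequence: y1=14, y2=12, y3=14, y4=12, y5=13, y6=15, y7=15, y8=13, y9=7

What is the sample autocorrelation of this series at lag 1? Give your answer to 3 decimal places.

Mean ȳ = (14 + 12 + 14 + 12 + 13 + 15 + 15 + 13 + 7)/9 = 12.7778
Numerator Σ_{t=1}^{8}(y_t−ȳ)(y_{t+1}−ȳ) = 1.6173
Denominator Σ(y_t−ȳ)² = 47.5556
r_1 = 1.6173 / 47.5556 = 0.034

0.034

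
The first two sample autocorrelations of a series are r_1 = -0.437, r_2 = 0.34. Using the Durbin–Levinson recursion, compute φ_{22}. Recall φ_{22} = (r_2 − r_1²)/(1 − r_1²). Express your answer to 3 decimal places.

φ_{22} = (r_2 − r_1²) / (1 − r_1²)
r_1² = (-0.437)² = 0.190969
Numerator = 0.34 − 0.1910 = 0.1490; denominator = 1 − 0.1910 = 0.8090
φ_{22} = 0.1490 / 0.8090 = 0.184

0.184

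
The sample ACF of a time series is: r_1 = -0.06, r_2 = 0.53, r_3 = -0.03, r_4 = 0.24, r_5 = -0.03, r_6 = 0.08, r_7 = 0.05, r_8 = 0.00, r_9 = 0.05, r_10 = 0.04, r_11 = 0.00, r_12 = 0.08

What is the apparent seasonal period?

2

The largest autocorrelation is r_2 = 0.53, with a weaker echo at lag 4 (0.24); the remaining lags stay at or below 0.08.
The dominant spike at lag 2 indicates a seasonal period of 2.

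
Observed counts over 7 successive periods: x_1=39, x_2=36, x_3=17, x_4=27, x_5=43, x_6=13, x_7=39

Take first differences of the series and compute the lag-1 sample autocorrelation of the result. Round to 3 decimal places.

First differences Δx: -3, -19, 10, 16, -30, 26
Mean of differences = 0.0000
Numerator Σ(Δx_t−Δx̄)(Δx_{t+1}−Δx̄) = -1233.0000
Denominator Σ(Δx_t−Δx̄)² = 2302.0000
r_1(Δx) = -1233.0000 / 2302.0000 = -0.536

-0.536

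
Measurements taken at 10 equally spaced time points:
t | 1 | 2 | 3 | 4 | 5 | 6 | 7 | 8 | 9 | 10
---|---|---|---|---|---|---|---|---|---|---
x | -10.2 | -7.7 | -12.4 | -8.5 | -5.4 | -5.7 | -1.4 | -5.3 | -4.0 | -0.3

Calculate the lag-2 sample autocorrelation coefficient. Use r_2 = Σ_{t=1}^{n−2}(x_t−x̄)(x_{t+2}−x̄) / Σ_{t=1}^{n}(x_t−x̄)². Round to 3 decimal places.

0.336

Mean x̄ = (-10.2 − 7.7 − 12.4 − 8.5 − 5.4 − 5.7 − 1.4 − 5.3 − 4.0 − 0.3)/10 = -6.0900
Numerator Σ_{t=1}^{8}(x_t−x̄)(x_{t+2}−x̄) = 42.4408
Denominator Σ(x_t−x̄)² = 126.2490
r_2 = 42.4408 / 126.2490 = 0.336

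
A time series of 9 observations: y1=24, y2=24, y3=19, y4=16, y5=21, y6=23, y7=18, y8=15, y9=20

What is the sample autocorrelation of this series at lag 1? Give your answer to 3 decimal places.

Mean ȳ = (24 + 24 + 19 + 16 + 21 + 23 + 18 + 15 + 20)/9 = 20.0000
Numerator Σ_{t=1}^{8}(y_t−ȳ)(y_{t+1}−ȳ) = 19.0000
Denominator Σ(y_t−ȳ)² = 88.0000
r_1 = 19.0000 / 88.0000 = 0.216

0.216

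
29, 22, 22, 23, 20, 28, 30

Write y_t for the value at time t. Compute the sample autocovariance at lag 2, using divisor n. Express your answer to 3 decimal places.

-3.353

Mean ȳ = (29 + 22 + 22 + 23 + 20 + 28 + 30)/7 = 24.8571
Deviations: 4.1429, -2.8571, -2.8571, -1.8571, -4.8571, 3.1429, 5.1429
Σ_{t=1}^{5}(y_t−ȳ)(y_{t+2}−ȳ) = -23.4694
γ_2 = -23.4694 / 7 = -3.353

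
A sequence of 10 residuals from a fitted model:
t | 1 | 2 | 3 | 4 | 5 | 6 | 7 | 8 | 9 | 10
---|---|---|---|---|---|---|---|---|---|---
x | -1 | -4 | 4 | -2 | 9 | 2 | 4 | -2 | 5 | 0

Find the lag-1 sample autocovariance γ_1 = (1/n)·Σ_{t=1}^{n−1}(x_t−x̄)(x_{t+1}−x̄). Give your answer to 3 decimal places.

-5.625

Mean x̄ = (-1 − 4 + 4 − 2 + 9 + 2 + 4 − 2 + 5 + 0)/10 = 1.5000
Σ_{t=1}^{9}(x_t−x̄)(x_{t+1}−x̄) = -56.2500
γ_1 = -56.2500 / 10 = -5.625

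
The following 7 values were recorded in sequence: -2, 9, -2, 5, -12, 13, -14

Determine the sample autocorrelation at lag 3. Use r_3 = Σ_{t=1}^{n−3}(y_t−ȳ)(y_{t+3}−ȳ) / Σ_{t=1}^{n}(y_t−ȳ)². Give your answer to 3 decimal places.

Mean ȳ = (-2 + 9 − 2 + 5 − 12 + 13 − 14)/7 = -0.4286
Numerator Σ_{t=1}^{4}(y_t−ȳ)(y_{t+3}−ȳ) = -212.4082
Denominator Σ(y_t−ȳ)² = 621.7143
r_3 = -212.4082 / 621.7143 = -0.342

-0.342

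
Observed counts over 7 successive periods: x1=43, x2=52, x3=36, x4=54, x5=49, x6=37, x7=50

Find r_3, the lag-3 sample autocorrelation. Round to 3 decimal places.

Mean x̄ = (43 + 52 + 36 + 54 + 49 + 37 + 50)/7 = 45.8571
Deviations from mean: -2.8571, 6.1429, -9.8571, 8.1429, 3.1429, -8.8571, 4.1429
Numerator Σ_{t=1}^{4}(x_t−x̄)(x_{t+3}−x̄) = 117.0816
Denominator Σ(x_t−x̄)² = 314.8571
r_3 = 117.0816 / 314.8571 = 0.372

0.372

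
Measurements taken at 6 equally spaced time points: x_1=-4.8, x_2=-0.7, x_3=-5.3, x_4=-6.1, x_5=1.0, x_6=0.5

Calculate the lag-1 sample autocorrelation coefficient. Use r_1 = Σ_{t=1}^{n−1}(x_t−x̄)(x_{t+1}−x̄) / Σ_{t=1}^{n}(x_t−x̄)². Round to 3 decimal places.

-0.025

Mean x̄ = (-4.8 − 0.7 − 5.3 − 6.1 + 1.0 + 0.5)/6 = -2.5667
Deviations from mean: -2.2333, 1.8667, -2.7333, -3.5333, 3.5667, 3.0667
Σ(x_t−x̄)(x_{t+1}−x̄) = (-4.1689) + (-5.1022) + (9.6578) + (-12.6022) + (10.9378) = -1.2778
Denominator Σ(x_t−x̄)² = 50.5533
r_1 = -1.2778 / 50.5533 = -0.025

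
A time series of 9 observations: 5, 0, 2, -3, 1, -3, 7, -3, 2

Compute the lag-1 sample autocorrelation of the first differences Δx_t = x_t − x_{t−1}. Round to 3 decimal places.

First differences Δx: -5, 2, -5, 4, -4, 10, -10, 5
Mean of differences = -0.3750
Numerator Σ(Δx_t−Δx̄)(Δx_{t+1}−Δx̄) = -247.2656
Denominator Σ(Δx_t−Δx̄)² = 309.8750
r_1(Δx) = -247.2656 / 309.8750 = -0.798

-0.798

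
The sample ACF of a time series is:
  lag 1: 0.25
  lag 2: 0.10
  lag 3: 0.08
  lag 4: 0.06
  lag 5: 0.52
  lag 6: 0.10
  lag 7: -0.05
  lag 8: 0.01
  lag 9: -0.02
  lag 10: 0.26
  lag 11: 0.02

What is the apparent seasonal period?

The largest autocorrelation is r_5 = 0.52, with a weaker echo at lag 10 (0.26); the remaining lags stay at or below 0.25. The elevated value at lag 1 (0.25), dropping to 0.10 at lag 2, reflects decaying short-term dependence rather than seasonality.
The dominant spike at lag 5 indicates a seasonal period of 5.

5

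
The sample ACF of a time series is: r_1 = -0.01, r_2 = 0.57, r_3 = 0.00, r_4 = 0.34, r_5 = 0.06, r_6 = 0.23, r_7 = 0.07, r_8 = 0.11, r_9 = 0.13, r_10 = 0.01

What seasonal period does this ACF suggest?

2

The largest autocorrelation is r_2 = 0.57, with weaker echoes at lags 4 (0.34) and 6 (0.23); the remaining lags stay at or below 0.13.
The dominant spike at lag 2 indicates a seasonal period of 2.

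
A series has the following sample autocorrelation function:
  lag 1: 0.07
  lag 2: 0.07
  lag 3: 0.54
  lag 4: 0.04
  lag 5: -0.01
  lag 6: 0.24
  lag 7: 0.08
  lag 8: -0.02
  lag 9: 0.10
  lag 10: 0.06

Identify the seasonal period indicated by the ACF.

3

The largest autocorrelation is r_3 = 0.54, with a weaker echo at lag 6 (0.24); the remaining lags stay at or below 0.10.
The dominant spike at lag 3 indicates a seasonal period of 3.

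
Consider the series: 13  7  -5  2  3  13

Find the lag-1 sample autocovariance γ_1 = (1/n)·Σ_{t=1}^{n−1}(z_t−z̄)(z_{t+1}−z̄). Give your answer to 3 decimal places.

Mean z̄ = (13 + 7 − 5 + 2 + 3 + 13)/6 = 5.5000
Σ_{t=1}^{5}(z_t−z̄)(z_{t+1}−z̄) = 22.2500
γ_1 = 22.2500 / 6 = 3.708

3.708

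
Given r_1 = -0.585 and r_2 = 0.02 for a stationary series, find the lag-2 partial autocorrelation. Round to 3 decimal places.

-0.490

φ_{22} = (r_2 − r_1²) / (1 − r_1²)
r_1² = (-0.585)² = 0.342225
Numerator = 0.02 − 0.3422 = -0.3222; denominator = 1 − 0.3422 = 0.6578
φ_{22} = -0.3222 / 0.6578 = -0.490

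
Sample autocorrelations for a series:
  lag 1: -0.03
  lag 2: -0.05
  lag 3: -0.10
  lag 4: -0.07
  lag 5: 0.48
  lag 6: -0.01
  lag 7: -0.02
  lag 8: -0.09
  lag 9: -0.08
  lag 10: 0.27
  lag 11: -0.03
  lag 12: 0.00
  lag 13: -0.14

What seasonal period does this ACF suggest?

The largest autocorrelation is r_5 = 0.48, with a weaker echo at lag 10 (0.27); the remaining lags stay at or below 0.00.
The dominant spike at lag 5 indicates a seasonal period of 5.

5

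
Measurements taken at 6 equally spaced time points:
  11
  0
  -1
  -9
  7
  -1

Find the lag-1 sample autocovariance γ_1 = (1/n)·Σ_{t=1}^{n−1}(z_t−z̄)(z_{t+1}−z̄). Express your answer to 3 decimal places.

-9.810

Mean z̄ = (11 + 0 − 1 − 9 + 7 − 1)/6 = 1.1667
Deviations: 9.8333, -1.1667, -2.1667, -10.1667, 5.8333, -2.1667
Σ_{t=1}^{5}(z_t−z̄)(z_{t+1}−z̄) = -58.8611
γ_1 = -58.8611 / 6 = -9.810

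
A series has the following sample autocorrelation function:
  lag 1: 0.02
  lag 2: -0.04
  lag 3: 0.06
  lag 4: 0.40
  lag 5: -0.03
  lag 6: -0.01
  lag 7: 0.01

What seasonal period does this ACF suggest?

The largest autocorrelation is r_4 = 0.40; the remaining lags stay at or below 0.06.
The dominant spike at lag 4 indicates a seasonal period of 4.

4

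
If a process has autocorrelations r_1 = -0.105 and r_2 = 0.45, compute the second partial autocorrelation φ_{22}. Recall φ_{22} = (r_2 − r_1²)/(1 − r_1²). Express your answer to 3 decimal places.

φ_{22} = (r_2 − r_1²) / (1 − r_1²)
r_1² = (-0.105)² = 0.011025
Numerator = 0.45 − 0.0110 = 0.4390; denominator = 1 − 0.0110 = 0.9890
φ_{22} = 0.4390 / 0.9890 = 0.444

0.444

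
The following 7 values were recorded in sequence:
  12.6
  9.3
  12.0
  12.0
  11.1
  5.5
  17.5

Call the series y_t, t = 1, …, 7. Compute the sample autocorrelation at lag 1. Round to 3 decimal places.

Mean ȳ = (12.6 + 9.3 + 12.0 + 12.0 + 11.1 + 5.5 + 17.5)/7 = 11.4286
Deviations from mean: 1.1714, -2.1286, 0.5714, 0.5714, -0.3286, -5.9286, 6.0714
Σ(y_t−ȳ)(y_{t+1}−ȳ) = (-2.4935) + (-1.2163) + (0.3265) + (-0.1878) + (1.9480) + (-35.9949) = -37.6180
Denominator Σ(y_t−ȳ)² = 78.6743
r_1 = -37.6180 / 78.6743 = -0.478

-0.478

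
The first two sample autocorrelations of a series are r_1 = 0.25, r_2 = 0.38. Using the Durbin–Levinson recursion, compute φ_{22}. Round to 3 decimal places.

φ_{22} = (r_2 − r_1²) / (1 − r_1²)
r_1² = (0.25)² = 0.0625
Numerator = 0.38 − 0.0625 = 0.3175; denominator = 1 − 0.0625 = 0.9375
φ_{22} = 0.3175 / 0.9375 = 0.339

0.339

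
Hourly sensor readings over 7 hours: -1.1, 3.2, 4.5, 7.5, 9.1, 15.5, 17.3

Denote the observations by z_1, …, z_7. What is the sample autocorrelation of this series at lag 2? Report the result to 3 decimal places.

Mean z̄ = (-1.1 + 3.2 + 4.5 + 7.5 + 9.1 + 15.5 + 17.3)/7 = 8.0000
Deviations from mean: -9.1000, -4.8000, -3.5000, -0.5000, 1.1000, 7.5000, 9.3000
Σ(z_t−z̄)(z_{t+2}−z̄) = (31.8500) + (2.4000) + (-3.8500) + (-3.7500) + (10.2300) = 36.8800
Denominator Σ(z_t−z̄)² = 262.3000
r_2 = 36.8800 / 262.3000 = 0.141

0.141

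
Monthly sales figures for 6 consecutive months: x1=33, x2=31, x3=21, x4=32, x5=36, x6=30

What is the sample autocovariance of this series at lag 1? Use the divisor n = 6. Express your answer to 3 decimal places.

-2.042

Mean x̄ = (33 + 31 + 21 + 32 + 36 + 30)/6 = 30.5000
Σ_{t=1}^{5}(x_t−x̄)(x_{t+1}−x̄) = -12.2500
γ_1 = -12.2500 / 6 = -2.042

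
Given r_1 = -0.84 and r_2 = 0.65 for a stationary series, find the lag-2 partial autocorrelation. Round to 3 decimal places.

φ_{22} = (r_2 − r_1²) / (1 − r_1²)
r_1² = (-0.84)² = 0.7056
Numerator = 0.65 − 0.7056 = -0.0556; denominator = 1 − 0.7056 = 0.2944
φ_{22} = -0.0556 / 0.2944 = -0.189

-0.189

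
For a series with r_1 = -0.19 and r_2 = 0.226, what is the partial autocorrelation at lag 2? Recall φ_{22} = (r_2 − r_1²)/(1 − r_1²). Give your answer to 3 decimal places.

φ_{22} = (r_2 − r_1²) / (1 − r_1²)
r_1² = (-0.19)² = 0.0361
Numerator = 0.226 − 0.0361 = 0.1899; denominator = 1 − 0.0361 = 0.9639
φ_{22} = 0.1899 / 0.9639 = 0.197

0.197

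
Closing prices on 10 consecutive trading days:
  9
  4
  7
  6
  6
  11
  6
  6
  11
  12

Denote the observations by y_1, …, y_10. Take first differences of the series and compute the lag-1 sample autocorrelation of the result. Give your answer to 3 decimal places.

First differences Δy: -5, 3, -1, 0, 5, -5, 0, 5, 1
Mean of differences = 0.3333
Numerator Σ(Δy_t−Δȳ)(Δy_{t+1}−Δȳ) = -40.4444
Denominator Σ(Δy_t−Δȳ)² = 110.0000
r_1(Δy) = -40.4444 / 110.0000 = -0.368

-0.368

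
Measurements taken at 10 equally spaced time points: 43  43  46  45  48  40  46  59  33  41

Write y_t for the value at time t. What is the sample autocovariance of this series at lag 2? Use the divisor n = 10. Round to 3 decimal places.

-12.632

Mean ȳ = (43 + 43 + 46 + 45 + 48 + 40 + 46 + 59 + 33 + 41)/10 = 44.4000
Σ_{t=1}^{8}(y_t−ȳ)(y_{t+2}−ȳ) = -126.3200
γ_2 = -126.3200 / 10 = -12.632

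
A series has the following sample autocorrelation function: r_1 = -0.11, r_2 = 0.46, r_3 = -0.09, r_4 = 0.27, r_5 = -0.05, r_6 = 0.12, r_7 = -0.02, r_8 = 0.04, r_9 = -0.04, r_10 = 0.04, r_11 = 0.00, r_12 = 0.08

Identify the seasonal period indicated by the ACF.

2

The largest autocorrelation is r_2 = 0.46, with a weaker echo at lag 4 (0.27); the remaining lags stay at or below 0.12.
The dominant spike at lag 2 indicates a seasonal period of 2.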